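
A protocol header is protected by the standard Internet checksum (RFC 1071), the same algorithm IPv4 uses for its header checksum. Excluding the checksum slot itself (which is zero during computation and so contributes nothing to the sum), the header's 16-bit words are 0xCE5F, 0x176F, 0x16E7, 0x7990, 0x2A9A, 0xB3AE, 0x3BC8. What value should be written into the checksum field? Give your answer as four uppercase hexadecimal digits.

6FA8

One's-complement addition (fold any carry out of bit 15 back into bit 0):
  0xCE5F + 0x176F = 0x0E5CE
  0xE5CE + 0x16E7 = 0x0FCB5
  0xFCB5 + 0x7990 = 0x17645 → wrap carry → 0x7646
  0x7646 + 0x2A9A = 0x0A0E0
  0xA0E0 + 0xB3AE = 0x1548E → wrap carry → 0x548F
  0x548F + 0x3BC8 = 0x09057
One's-complement sum = 0x9057.
Checksum = ~0x9057 & 0xFFFF = 0x6FA8.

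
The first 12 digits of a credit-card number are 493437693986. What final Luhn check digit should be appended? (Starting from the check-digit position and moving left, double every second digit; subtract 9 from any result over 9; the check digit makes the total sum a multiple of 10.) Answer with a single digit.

Partial digits right→left: 6 8 9 3 9 6 7 3 4 3 9 4
Double every second digit counting from the check-digit position (so the 1st, 3rd, 5th, ... of the partial from the right).
  doubled (with −9 where >9): 3 9 9 5 8 9 → sum 43
  kept as-is: 8 3 6 3 3 4 → sum 27
Total = 43 + 27 = 70.
Check digit = (10 − (70 mod 10)) mod 10 = 0.

0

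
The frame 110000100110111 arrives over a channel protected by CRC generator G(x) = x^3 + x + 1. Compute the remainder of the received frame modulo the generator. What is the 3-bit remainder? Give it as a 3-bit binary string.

Modulo-2 division of 110000100110111 by 1011:
  pos 0: 1100 XOR 1011 = 0111
  pos 1: 1110 XOR 1011 = 0101
  pos 2: 1010 XOR 1011 = 0001
  pos 5: 1100 XOR 1011 = 0111
  pos 6: 1111 XOR 1011 = 0100
  pos 7: 1001 XOR 1011 = 0010
  pos 9: 1001 XOR 1011 = 0010
  pos 11: 1011 XOR 1011 = 0000
Remainder = 000 (zero — the frame passes the CRC check).

000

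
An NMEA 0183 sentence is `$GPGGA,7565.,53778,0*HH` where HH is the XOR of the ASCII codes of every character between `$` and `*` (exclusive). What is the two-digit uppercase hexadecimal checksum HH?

XOR the ASCII codes of the payload characters:
  'G' = 0x47 → acc = 0x47
  'P' = 0x50 → acc = 0x17
  'G' = 0x47 → acc = 0x50
  'G' = 0x47 → acc = 0x17
  'A' = 0x41 → acc = 0x56
  ',' = 0x2C → acc = 0x7A
  '7' = 0x37 → acc = 0x4D
  '5' = 0x35 → acc = 0x78
  '6' = 0x36 → acc = 0x4E
  '5' = 0x35 → acc = 0x7B
  '.' = 0x2E → acc = 0x55
  ',' = 0x2C → acc = 0x79
  '5' = 0x35 → acc = 0x4C
  '3' = 0x33 → acc = 0x7F
  '7' = 0x37 → acc = 0x48
  '7' = 0x37 → acc = 0x7F
  '8' = 0x38 → acc = 0x47
  ',' = 0x2C → acc = 0x6B
  '0' = 0x30 → acc = 0x5B
Checksum = 0x5B.

5B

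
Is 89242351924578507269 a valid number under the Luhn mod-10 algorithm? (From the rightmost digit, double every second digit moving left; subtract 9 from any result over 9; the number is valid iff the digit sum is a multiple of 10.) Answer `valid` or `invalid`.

From the right, keep odd positions and double even positions (subtract 9 from any doubled value over 9):
  doubled (positions 2,4,...): 3 5 1 5 8 9 1 4 4 7 → sum 47
  kept (positions 1,3,...): 9 2 0 8 5 2 1 3 4 9 → sum 43
Total = 90.
90 mod 10 = 0, so the number is valid.

valid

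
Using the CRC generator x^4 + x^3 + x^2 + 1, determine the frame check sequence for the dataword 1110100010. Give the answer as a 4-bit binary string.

0111

Append 4 zeros: 11101000100000. Divide by 11101 (XOR where the leading bit is 1):
  pos 0: 11101 XOR 11101 = 00000
  pos 8: 10000 XOR 11101 = 01101
  pos 9: 11010 XOR 11101 = 00111
Remainder (last 4 bits) = 0111. This is the CRC / FCS.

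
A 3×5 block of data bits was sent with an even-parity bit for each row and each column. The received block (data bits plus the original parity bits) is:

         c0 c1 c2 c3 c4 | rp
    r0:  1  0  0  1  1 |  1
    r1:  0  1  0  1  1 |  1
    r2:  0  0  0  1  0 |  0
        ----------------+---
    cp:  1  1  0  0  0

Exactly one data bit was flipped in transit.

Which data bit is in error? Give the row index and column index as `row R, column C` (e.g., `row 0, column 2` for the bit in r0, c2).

Recompute each row's even parity and compare to rp:
  r0: data parity 1, sent rp 1 → ok
  r1: data parity 1, sent rp 1 → ok
  r2: data parity 1, sent rp 0 → mismatch
Recompute each column's even parity and compare to cp:
  c0: data parity 1, sent cp 1 → ok
  c1: data parity 1, sent cp 1 → ok
  c2: data parity 0, sent cp 0 → ok
  c3: data parity 1, sent cp 0 → mismatch
  c4: data parity 0, sent cp 0 → ok
Exactly one row (r2) and one column (c3) fail → the flipped bit is at their intersection.

row 2, column 3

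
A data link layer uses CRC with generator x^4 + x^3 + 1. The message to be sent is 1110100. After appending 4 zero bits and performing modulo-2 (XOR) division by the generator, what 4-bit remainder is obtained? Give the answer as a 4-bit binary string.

Append 4 zeros: 11101000000. Divide by 11001 (XOR where the leading bit is 1):
  pos 0: 11101 XOR 11001 = 00100
  pos 2: 10000 XOR 11001 = 01001
  pos 3: 10010 XOR 11001 = 01011
  pos 4: 10110 XOR 11001 = 01111
  pos 5: 11110 XOR 11001 = 00111
Remainder (last 4 bits) = 1110. This is the CRC / FCS.

1110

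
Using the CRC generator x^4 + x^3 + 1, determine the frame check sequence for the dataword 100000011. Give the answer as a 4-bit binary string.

Append 4 zeros: 1000000110000. Divide by 11001 (XOR where the leading bit is 1):
  pos 0: 10000 XOR 11001 = 01001
  pos 1: 10010 XOR 11001 = 01011
  pos 2: 10110 XOR 11001 = 01111
  pos 3: 11111 XOR 11001 = 00110
  pos 5: 11010 XOR 11001 = 00011
  pos 8: 11000 XOR 11001 = 00001
Remainder (last 4 bits) = 0001. This is the CRC / FCS.

0001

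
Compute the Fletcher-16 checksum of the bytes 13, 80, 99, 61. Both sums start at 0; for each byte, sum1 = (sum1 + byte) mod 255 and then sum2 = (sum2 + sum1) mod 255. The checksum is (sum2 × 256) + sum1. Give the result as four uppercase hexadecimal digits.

Running sums (mod 255):
  after byte 0 (13): sum1=13, sum2=13
  after byte 1 (80): sum1=93, sum2=106
  after byte 2 (99): sum1=192, sum2=43
  after byte 3 (61): sum1=253, sum2=41
Checksum = sum2·256 + sum1 = 41·256 + 253 = 10749 = 0x29FD.

29FD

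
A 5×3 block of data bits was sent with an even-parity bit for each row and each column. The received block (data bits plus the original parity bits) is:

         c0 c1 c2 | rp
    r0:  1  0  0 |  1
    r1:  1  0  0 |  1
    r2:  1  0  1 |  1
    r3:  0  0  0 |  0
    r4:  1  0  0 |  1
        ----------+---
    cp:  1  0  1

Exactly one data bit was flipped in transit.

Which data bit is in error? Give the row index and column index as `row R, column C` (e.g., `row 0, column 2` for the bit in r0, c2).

Recompute each row's even parity and compare to rp:
  r0: data parity 1, sent rp 1 → ok
  r1: data parity 1, sent rp 1 → ok
  r2: data parity 0, sent rp 1 → mismatch
  r3: data parity 0, sent rp 0 → ok
  r4: data parity 1, sent rp 1 → ok
Recompute each column's even parity and compare to cp:
  c0: data parity 0, sent cp 1 → mismatch
  c1: data parity 0, sent cp 0 → ok
  c2: data parity 1, sent cp 1 → ok
Exactly one row (r2) and one column (c0) fail → the flipped bit is at their intersection.

row 2, column 0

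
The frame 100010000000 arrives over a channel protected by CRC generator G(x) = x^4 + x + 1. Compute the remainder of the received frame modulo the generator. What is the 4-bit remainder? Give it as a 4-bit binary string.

Modulo-2 division of 100010000000 by 10011:
  pos 0: 10001 XOR 10011 = 00010
  pos 3: 10000 XOR 10011 = 00011
  pos 6: 11000 XOR 10011 = 01011
  pos 7: 10110 XOR 10011 = 00101
Remainder = 0101 (nonzero — an error is detected).

0101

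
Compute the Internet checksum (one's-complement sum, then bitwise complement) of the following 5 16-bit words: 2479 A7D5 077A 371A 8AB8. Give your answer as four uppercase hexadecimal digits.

6A64

One's-complement addition (fold any carry out of bit 15 back into bit 0):
  0x2479 + 0xA7D5 = 0x0CC4E
  0xCC4E + 0x077A = 0x0D3C8
  0xD3C8 + 0x371A = 0x10AE2 → wrap carry → 0x0AE3
  0x0AE3 + 0x8AB8 = 0x0959B
One's-complement sum = 0x959B.
Checksum = ~0x959B & 0xFFFF = 0x6A64.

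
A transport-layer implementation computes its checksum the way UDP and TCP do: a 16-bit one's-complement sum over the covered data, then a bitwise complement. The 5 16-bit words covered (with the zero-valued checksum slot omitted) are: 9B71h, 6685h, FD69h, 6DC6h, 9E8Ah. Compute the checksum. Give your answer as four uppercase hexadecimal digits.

F44D

One's-complement addition (fold any carry out of bit 15 back into bit 0):
  0x9B71 + 0x6685 = 0x101F6 → wrap carry → 0x01F7
  0x01F7 + 0xFD69 = 0x0FF60
  0xFF60 + 0x6DC6 = 0x16D26 → wrap carry → 0x6D27
  0x6D27 + 0x9E8A = 0x10BB1 → wrap carry → 0x0BB2
One's-complement sum = 0x0BB2.
Checksum = ~0x0BB2 & 0xFFFF = 0xF44D.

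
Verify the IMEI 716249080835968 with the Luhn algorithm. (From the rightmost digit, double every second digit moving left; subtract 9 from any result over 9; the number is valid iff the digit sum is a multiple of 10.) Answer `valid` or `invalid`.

From the right, keep odd positions and double even positions (subtract 9 from any doubled value over 9):
  doubled (positions 2,4,...): 3 1 7 7 9 4 2 → sum 33
  kept (positions 1,3,...): 8 9 3 0 0 4 6 7 → sum 37
Total = 70.
70 mod 10 = 0, so the number is valid.

valid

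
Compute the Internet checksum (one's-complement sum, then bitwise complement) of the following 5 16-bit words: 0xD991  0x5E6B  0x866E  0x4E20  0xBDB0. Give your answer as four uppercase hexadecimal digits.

One's-complement addition (fold any carry out of bit 15 back into bit 0):
  0xD991 + 0x5E6B = 0x137FC → wrap carry → 0x37FD
  0x37FD + 0x866E = 0x0BE6B
  0xBE6B + 0x4E20 = 0x10C8B → wrap carry → 0x0C8C
  0x0C8C + 0xBDB0 = 0x0CA3C
One's-complement sum = 0xCA3C.
Checksum = ~0xCA3C & 0xFFFF = 0x35C3.

35C3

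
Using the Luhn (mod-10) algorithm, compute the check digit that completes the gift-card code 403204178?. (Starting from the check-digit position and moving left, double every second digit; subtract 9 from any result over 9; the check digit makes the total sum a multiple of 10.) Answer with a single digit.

4

Partial digits right→left: 8 7 1 4 0 2 3 0 4
Double every second digit counting from the check-digit position (so the 1st, 3rd, 5th, ... of the partial from the right).
  doubled (with −9 where >9): 7 2 0 6 8 → sum 23
  kept as-is: 7 4 2 0 → sum 13
Total = 23 + 13 = 36.
Check digit = (10 − (36 mod 10)) mod 10 = 4.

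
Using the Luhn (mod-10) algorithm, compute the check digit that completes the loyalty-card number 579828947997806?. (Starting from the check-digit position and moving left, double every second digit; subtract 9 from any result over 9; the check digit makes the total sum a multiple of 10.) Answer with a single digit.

Partial digits right→left: 6 0 8 7 9 9 7 4 9 8 2 8 9 7 5
Double every second digit counting from the check-digit position (so the 1st, 3rd, 5th, ... of the partial from the right).
  doubled (with −9 where >9): 3 7 9 5 9 4 9 1 → sum 47
  kept as-is: 0 7 9 4 8 8 7 → sum 43
Total = 47 + 43 = 90.
Check digit = (10 − (90 mod 10)) mod 10 = 0.

0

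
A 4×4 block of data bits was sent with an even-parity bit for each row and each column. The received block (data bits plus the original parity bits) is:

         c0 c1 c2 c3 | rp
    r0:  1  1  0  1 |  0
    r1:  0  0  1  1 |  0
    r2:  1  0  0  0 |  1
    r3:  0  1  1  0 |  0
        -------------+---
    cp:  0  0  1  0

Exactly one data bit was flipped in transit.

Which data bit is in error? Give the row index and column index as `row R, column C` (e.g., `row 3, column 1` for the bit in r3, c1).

row 0, column 2

Recompute each row's even parity and compare to rp:
  r0: data parity 1, sent rp 0 → mismatch
  r1: data parity 0, sent rp 0 → ok
  r2: data parity 1, sent rp 1 → ok
  r3: data parity 0, sent rp 0 → ok
Recompute each column's even parity and compare to cp:
  c0: data parity 0, sent cp 0 → ok
  c1: data parity 0, sent cp 0 → ok
  c2: data parity 0, sent cp 1 → mismatch
  c3: data parity 0, sent cp 0 → ok
Exactly one row (r0) and one column (c2) fail → the flipped bit is at their intersection.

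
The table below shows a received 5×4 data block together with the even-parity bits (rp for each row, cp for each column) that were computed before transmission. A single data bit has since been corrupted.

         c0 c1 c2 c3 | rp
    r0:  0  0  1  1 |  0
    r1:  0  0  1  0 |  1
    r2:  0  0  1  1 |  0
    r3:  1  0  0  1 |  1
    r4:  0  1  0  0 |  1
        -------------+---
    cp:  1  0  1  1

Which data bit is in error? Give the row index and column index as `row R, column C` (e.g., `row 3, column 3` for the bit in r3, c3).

Recompute each row's even parity and compare to rp:
  r0: data parity 0, sent rp 0 → ok
  r1: data parity 1, sent rp 1 → ok
  r2: data parity 0, sent rp 0 → ok
  r3: data parity 0, sent rp 1 → mismatch
  r4: data parity 1, sent rp 1 → ok
Recompute each column's even parity and compare to cp:
  c0: data parity 1, sent cp 1 → ok
  c1: data parity 1, sent cp 0 → mismatch
  c2: data parity 1, sent cp 1 → ok
  c3: data parity 1, sent cp 1 → ok
Exactly one row (r3) and one column (c1) fail → the flipped bit is at their intersection.

row 3, column 1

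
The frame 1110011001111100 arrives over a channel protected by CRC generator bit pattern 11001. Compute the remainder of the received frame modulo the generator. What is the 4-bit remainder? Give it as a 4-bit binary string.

0101

Modulo-2 division of 1110011001111100 by 11001:
  pos 0: 11100 XOR 11001 = 00101
  pos 2: 10111 XOR 11001 = 01110
  pos 3: 11100 XOR 11001 = 00101
  pos 5: 10101 XOR 11001 = 01100
  pos 6: 11001 XOR 11001 = 00000
  pos 11: 11100 XOR 11001 = 00101
Remainder = 0101 (nonzero — an error is detected).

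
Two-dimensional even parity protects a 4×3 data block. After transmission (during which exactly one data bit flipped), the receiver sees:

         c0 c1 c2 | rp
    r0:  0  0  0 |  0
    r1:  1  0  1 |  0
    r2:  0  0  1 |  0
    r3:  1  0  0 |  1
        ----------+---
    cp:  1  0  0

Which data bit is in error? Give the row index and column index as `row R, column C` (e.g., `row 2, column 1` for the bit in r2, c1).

Recompute each row's even parity and compare to rp:
  r0: data parity 0, sent rp 0 → ok
  r1: data parity 0, sent rp 0 → ok
  r2: data parity 1, sent rp 0 → mismatch
  r3: data parity 1, sent rp 1 → ok
Recompute each column's even parity and compare to cp:
  c0: data parity 0, sent cp 1 → mismatch
  c1: data parity 0, sent cp 0 → ok
  c2: data parity 0, sent cp 0 → ok
Exactly one row (r2) and one column (c0) fail → the flipped bit is at their intersection.

row 2, column 0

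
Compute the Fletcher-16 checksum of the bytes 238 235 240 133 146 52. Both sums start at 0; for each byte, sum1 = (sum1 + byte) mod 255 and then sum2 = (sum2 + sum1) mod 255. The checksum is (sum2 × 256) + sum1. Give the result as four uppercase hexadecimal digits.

E218

Running sums (mod 255):
  after byte 0 (238): sum1=238, sum2=238
  after byte 1 (235): sum1=218, sum2=201
  after byte 2 (240): sum1=203, sum2=149
  after byte 3 (133): sum1=81, sum2=230
  after byte 4 (146): sum1=227, sum2=202
  after byte 5 (52): sum1=24, sum2=226
Checksum = sum2·256 + sum1 = 226·256 + 24 = 57880 = 0xE218.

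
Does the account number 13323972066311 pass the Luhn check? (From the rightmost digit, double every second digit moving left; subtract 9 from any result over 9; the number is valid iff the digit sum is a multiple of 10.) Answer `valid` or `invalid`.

From the right, keep odd positions and double even positions (subtract 9 from any doubled value over 9):
  doubled (positions 2,4,...): 2 3 0 5 6 6 2 → sum 24
  kept (positions 1,3,...): 1 3 6 2 9 2 3 → sum 26
Total = 50.
50 mod 10 = 0, so the number is valid.

valid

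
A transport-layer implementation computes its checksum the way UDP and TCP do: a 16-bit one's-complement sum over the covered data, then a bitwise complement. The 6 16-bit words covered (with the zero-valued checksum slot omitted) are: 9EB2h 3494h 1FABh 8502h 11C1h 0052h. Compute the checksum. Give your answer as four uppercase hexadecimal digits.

One's-complement addition (fold any carry out of bit 15 back into bit 0):
  0x9EB2 + 0x3494 = 0x0D346
  0xD346 + 0x1FAB = 0x0F2F1
  0xF2F1 + 0x8502 = 0x177F3 → wrap carry → 0x77F4
  0x77F4 + 0x11C1 = 0x089B5
  0x89B5 + 0x0052 = 0x08A07
One's-complement sum = 0x8A07.
Checksum = ~0x8A07 & 0xFFFF = 0x75F8.

75F8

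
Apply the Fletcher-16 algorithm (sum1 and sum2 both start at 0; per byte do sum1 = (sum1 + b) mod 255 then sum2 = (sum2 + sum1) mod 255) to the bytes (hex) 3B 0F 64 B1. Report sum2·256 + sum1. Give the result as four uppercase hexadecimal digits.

9460

Running sums (mod 255):
  after byte 0 (3B): sum1=59, sum2=59
  after byte 1 (0F): sum1=74, sum2=133
  after byte 2 (64): sum1=174, sum2=52
  after byte 3 (B1): sum1=96, sum2=148
Checksum = sum2·256 + sum1 = 148·256 + 96 = 37984 = 0x9460.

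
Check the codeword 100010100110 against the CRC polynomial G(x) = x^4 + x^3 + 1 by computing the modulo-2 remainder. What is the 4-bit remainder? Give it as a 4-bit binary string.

Modulo-2 division of 100010100110 by 11001:
  pos 0: 10001 XOR 11001 = 01000
  pos 1: 10000 XOR 11001 = 01001
  pos 2: 10011 XOR 11001 = 01010
  pos 3: 10100 XOR 11001 = 01101
  pos 4: 11010 XOR 11001 = 00011
  pos 7: 11110 XOR 11001 = 00111
Remainder = 0111 (nonzero — an error is detected).

0111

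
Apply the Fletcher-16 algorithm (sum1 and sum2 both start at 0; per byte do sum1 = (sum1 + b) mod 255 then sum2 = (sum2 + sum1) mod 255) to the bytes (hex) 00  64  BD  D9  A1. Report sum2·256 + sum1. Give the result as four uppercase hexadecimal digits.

209D

Running sums (mod 255):
  after byte 0 (00): sum1=0, sum2=0
  after byte 1 (64): sum1=100, sum2=100
  after byte 2 (BD): sum1=34, sum2=134
  after byte 3 (D9): sum1=251, sum2=130
  after byte 4 (A1): sum1=157, sum2=32
Checksum = sum2·256 + sum1 = 32·256 + 157 = 8349 = 0x209D.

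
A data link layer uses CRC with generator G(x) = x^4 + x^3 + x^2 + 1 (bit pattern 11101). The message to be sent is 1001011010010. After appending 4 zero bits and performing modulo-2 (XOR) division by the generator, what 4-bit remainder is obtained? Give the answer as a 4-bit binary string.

1010

Append 4 zeros: 10010110100100000. Divide by 11101 (XOR where the leading bit is 1):
  pos 0: 10010 XOR 11101 = 01111
  pos 1: 11111 XOR 11101 = 00010
  pos 4: 10101 XOR 11101 = 01000
  pos 5: 10000 XOR 11101 = 01101
  pos 6: 11010 XOR 11101 = 00111
  pos 8: 11110 XOR 11101 = 00011
  pos 11: 11000 XOR 11101 = 00101
Remainder (last 4 bits) = 1010. This is the CRC / FCS.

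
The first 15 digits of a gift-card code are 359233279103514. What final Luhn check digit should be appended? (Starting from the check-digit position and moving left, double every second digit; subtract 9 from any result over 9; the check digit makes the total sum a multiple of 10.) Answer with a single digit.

Partial digits right→left: 4 1 5 3 0 1 9 7 2 3 3 2 9 5 3
Double every second digit counting from the check-digit position (so the 1st, 3rd, 5th, ... of the partial from the right).
  doubled (with −9 where >9): 8 1 0 9 4 6 9 6 → sum 43
  kept as-is: 1 3 1 7 3 2 5 → sum 22
Total = 43 + 22 = 65.
Check digit = (10 − (65 mod 10)) mod 10 = 5.

5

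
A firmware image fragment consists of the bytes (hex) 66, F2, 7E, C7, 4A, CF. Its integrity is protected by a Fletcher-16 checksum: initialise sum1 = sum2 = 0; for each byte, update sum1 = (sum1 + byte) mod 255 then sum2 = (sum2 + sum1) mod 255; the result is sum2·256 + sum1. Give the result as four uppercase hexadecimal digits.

Running sums (mod 255):
  after byte 0 (66): sum1=102, sum2=102
  after byte 1 (F2): sum1=89, sum2=191
  after byte 2 (7E): sum1=215, sum2=151
  after byte 3 (C7): sum1=159, sum2=55
  after byte 4 (4A): sum1=233, sum2=33
  after byte 5 (CF): sum1=185, sum2=218
Checksum = sum2·256 + sum1 = 218·256 + 185 = 55993 = 0xDAB9.

DAB9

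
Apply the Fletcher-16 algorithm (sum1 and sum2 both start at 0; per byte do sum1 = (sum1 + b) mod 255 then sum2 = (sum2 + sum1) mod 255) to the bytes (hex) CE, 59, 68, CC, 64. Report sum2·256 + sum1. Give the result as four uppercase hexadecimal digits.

A6C1

Running sums (mod 255):
  after byte 0 (CE): sum1=206, sum2=206
  after byte 1 (59): sum1=40, sum2=246
  after byte 2 (68): sum1=144, sum2=135
  after byte 3 (CC): sum1=93, sum2=228
  after byte 4 (64): sum1=193, sum2=166
Checksum = sum2·256 + sum1 = 166·256 + 193 = 42689 = 0xA6C1.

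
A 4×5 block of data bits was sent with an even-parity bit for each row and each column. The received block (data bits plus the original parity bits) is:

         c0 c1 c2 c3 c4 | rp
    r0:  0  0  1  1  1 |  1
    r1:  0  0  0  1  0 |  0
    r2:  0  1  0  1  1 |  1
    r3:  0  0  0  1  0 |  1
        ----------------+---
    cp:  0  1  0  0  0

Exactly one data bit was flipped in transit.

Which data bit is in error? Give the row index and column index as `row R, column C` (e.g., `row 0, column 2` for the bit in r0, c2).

Recompute each row's even parity and compare to rp:
  r0: data parity 1, sent rp 1 → ok
  r1: data parity 1, sent rp 0 → mismatch
  r2: data parity 1, sent rp 1 → ok
  r3: data parity 1, sent rp 1 → ok
Recompute each column's even parity and compare to cp:
  c0: data parity 0, sent cp 0 → ok
  c1: data parity 1, sent cp 1 → ok
  c2: data parity 1, sent cp 0 → mismatch
  c3: data parity 0, sent cp 0 → ok
  c4: data parity 0, sent cp 0 → ok
Exactly one row (r1) and one column (c2) fail → the flipped bit is at their intersection.

row 1, column 2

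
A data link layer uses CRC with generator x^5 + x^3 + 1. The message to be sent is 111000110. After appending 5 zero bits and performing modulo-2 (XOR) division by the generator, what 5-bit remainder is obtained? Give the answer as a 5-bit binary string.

11011

Append 5 zeros: 11100011000000. Divide by 101001 (XOR where the leading bit is 1):
  pos 0: 111000 XOR 101001 = 010001
  pos 1: 100011 XOR 101001 = 001010
  pos 3: 101010 XOR 101001 = 000011
  pos 7: 110000 XOR 101001 = 011001
  pos 8: 110010 XOR 101001 = 011011
Remainder (last 5 bits) = 11011. This is the CRC / FCS.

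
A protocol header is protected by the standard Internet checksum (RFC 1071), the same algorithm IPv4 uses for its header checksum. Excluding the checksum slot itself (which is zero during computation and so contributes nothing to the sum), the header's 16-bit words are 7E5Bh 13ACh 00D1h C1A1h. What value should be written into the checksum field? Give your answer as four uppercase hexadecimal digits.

One's-complement addition (fold any carry out of bit 15 back into bit 0):
  0x7E5B + 0x13AC = 0x09207
  0x9207 + 0x00D1 = 0x092D8
  0x92D8 + 0xC1A1 = 0x15479 → wrap carry → 0x547A
One's-complement sum = 0x547A.
Checksum = ~0x547A & 0xFFFF = 0xAB85.

AB85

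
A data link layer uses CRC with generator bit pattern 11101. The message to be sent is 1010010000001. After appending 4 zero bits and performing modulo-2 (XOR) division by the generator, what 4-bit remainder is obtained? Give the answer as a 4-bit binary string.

0101

Append 4 zeros: 10100100000010000. Divide by 11101 (XOR where the leading bit is 1):
  pos 0: 10100 XOR 11101 = 01001
  pos 1: 10011 XOR 11101 = 01110
  pos 2: 11100 XOR 11101 = 00001
  pos 6: 10000 XOR 11101 = 01101
  pos 7: 11010 XOR 11101 = 00111
  pos 9: 11110 XOR 11101 = 00011
  pos 12: 11000 XOR 11101 = 00101
Remainder (last 4 bits) = 0101. This is the CRC / FCS.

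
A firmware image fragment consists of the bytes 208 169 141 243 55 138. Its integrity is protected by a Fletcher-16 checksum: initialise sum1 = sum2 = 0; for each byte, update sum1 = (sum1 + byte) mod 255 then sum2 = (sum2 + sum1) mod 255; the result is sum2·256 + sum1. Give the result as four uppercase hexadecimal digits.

Running sums (mod 255):
  after byte 0 (208): sum1=208, sum2=208
  after byte 1 (169): sum1=122, sum2=75
  after byte 2 (141): sum1=8, sum2=83
  after byte 3 (243): sum1=251, sum2=79
  after byte 4 (55): sum1=51, sum2=130
  after byte 5 (138): sum1=189, sum2=64
Checksum = sum2·256 + sum1 = 64·256 + 189 = 16573 = 0x40BD.

40BD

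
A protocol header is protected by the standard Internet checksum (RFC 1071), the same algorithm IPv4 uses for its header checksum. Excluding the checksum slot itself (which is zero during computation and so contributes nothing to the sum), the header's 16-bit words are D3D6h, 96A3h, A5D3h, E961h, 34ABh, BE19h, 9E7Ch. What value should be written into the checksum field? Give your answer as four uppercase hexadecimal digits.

750E

One's-complement addition (fold any carry out of bit 15 back into bit 0):
  0xD3D6 + 0x96A3 = 0x16A79 → wrap carry → 0x6A7A
  0x6A7A + 0xA5D3 = 0x1104D → wrap carry → 0x104E
  0x104E + 0xE961 = 0x0F9AF
  0xF9AF + 0x34AB = 0x12E5A → wrap carry → 0x2E5B
  0x2E5B + 0xBE19 = 0x0EC74
  0xEC74 + 0x9E7C = 0x18AF0 → wrap carry → 0x8AF1
One's-complement sum = 0x8AF1.
Checksum = ~0x8AF1 & 0xFFFF = 0x750E.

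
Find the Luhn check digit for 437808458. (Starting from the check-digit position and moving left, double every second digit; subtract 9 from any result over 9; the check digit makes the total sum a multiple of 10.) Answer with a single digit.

Partial digits right→left: 8 5 4 8 0 8 7 3 4
Double every second digit counting from the check-digit position (so the 1st, 3rd, 5th, ... of the partial from the right).
  doubled (with −9 where >9): 7 8 0 5 8 → sum 28
  kept as-is: 5 8 8 3 → sum 24
Total = 28 + 24 = 52.
Check digit = (10 − (52 mod 10)) mod 10 = 8.

8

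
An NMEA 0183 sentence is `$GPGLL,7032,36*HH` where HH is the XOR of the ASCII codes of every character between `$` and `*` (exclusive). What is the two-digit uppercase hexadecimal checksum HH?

XOR the ASCII codes of the payload characters:
  'G' = 0x47 → acc = 0x47
  'P' = 0x50 → acc = 0x17
  'G' = 0x47 → acc = 0x50
  'L' = 0x4C → acc = 0x1C
  'L' = 0x4C → acc = 0x50
  ',' = 0x2C → acc = 0x7C
  '7' = 0x37 → acc = 0x4B
  '0' = 0x30 → acc = 0x7B
  '3' = 0x33 → acc = 0x48
  '2' = 0x32 → acc = 0x7A
  ',' = 0x2C → acc = 0x56
  '3' = 0x33 → acc = 0x65
  '6' = 0x36 → acc = 0x53
Checksum = 0x53.

53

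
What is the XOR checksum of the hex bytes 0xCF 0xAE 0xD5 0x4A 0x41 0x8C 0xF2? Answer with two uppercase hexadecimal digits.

XOR the bytes together:
  start with 0xCF
  0xCF ⊕ 0xAE = 0x61
  0x61 ⊕ 0xD5 = 0xB4
  0xB4 ⊕ 0x4A = 0xFE
  0xFE ⊕ 0x41 = 0xBF
  0xBF ⊕ 0x8C = 0x33
  0x33 ⊕ 0xF2 = 0xC1

C1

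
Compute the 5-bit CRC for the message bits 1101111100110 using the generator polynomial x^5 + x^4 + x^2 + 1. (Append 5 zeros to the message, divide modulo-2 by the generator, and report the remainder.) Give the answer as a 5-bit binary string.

Append 5 zeros: 110111110011000000. Divide by 110101 (XOR where the leading bit is 1):
  pos 0: 110111 XOR 110101 = 000010
  pos 4: 101100 XOR 110101 = 011001
  pos 5: 110011 XOR 110101 = 000110
  pos 8: 110100 XOR 110101 = 000001
Remainder (last 5 bits) = 10000. This is the CRC / FCS.

10000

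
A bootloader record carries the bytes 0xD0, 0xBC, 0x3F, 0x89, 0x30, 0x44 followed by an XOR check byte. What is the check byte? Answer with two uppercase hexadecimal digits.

AE

XOR the bytes together:
  start with 0xD0
  0xD0 ⊕ 0xBC = 0x6C
  0x6C ⊕ 0x3F = 0x53
  0x53 ⊕ 0x89 = 0xDA
  0xDA ⊕ 0x30 = 0xEA
  0xEA ⊕ 0x44 = 0xAE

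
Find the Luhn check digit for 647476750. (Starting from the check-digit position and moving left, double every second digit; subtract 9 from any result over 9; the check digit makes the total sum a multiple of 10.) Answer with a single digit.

Partial digits right→left: 0 5 7 6 7 4 7 4 6
Double every second digit counting from the check-digit position (so the 1st, 3rd, 5th, ... of the partial from the right).
  doubled (with −9 where >9): 0 5 5 5 3 → sum 18
  kept as-is: 5 6 4 4 → sum 19
Total = 18 + 19 = 37.
Check digit = (10 − (37 mod 10)) mod 10 = 3.

3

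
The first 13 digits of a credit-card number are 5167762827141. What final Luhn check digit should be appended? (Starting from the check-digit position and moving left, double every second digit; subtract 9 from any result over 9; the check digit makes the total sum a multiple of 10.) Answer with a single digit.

6

Partial digits right→left: 1 4 1 7 2 8 2 6 7 7 6 1 5
Double every second digit counting from the check-digit position (so the 1st, 3rd, 5th, ... of the partial from the right).
  doubled (with −9 where >9): 2 2 4 4 5 3 1 → sum 21
  kept as-is: 4 7 8 6 7 1 → sum 33
Total = 21 + 33 = 54.
Check digit = (10 − (54 mod 10)) mod 10 = 6.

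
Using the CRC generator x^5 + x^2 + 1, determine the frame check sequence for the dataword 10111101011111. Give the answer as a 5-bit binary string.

01101

Append 5 zeros: 1011110101111100000. Divide by 100101 (XOR where the leading bit is 1):
  pos 0: 101111 XOR 100101 = 001010
  pos 2: 101001 XOR 100101 = 001100
  pos 4: 110001 XOR 100101 = 010100
  pos 5: 101001 XOR 100101 = 001100
  pos 7: 110011 XOR 100101 = 010110
  pos 8: 101101 XOR 100101 = 001000
  pos 10: 100000 XOR 100101 = 000101
  pos 13: 101000 XOR 100101 = 001101
Remainder (last 5 bits) = 01101. This is the CRC / FCS.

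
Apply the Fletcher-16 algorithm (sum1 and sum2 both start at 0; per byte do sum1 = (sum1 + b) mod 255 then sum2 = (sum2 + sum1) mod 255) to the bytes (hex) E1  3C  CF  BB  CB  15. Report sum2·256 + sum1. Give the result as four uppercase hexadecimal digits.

978A

Running sums (mod 255):
  after byte 0 (E1): sum1=225, sum2=225
  after byte 1 (3C): sum1=30, sum2=0
  after byte 2 (CF): sum1=237, sum2=237
  after byte 3 (BB): sum1=169, sum2=151
  after byte 4 (CB): sum1=117, sum2=13
  after byte 5 (15): sum1=138, sum2=151
Checksum = sum2·256 + sum1 = 151·256 + 138 = 38794 = 0x978A.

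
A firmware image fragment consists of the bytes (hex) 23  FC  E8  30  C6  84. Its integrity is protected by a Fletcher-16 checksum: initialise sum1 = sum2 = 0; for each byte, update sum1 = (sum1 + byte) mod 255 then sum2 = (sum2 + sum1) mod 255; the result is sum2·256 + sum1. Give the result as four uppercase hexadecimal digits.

0A84

Running sums (mod 255):
  after byte 0 (23): sum1=35, sum2=35
  after byte 1 (FC): sum1=32, sum2=67
  after byte 2 (E8): sum1=9, sum2=76
  after byte 3 (30): sum1=57, sum2=133
  after byte 4 (C6): sum1=0, sum2=133
  after byte 5 (84): sum1=132, sum2=10
Checksum = sum2·256 + sum1 = 10·256 + 132 = 2692 = 0x0A84.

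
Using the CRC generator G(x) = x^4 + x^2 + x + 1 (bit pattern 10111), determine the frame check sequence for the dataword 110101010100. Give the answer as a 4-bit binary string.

Append 4 zeros: 1101010101000000. Divide by 10111 (XOR where the leading bit is 1):
  pos 0: 11010 XOR 10111 = 01101
  pos 1: 11011 XOR 10111 = 01100
  pos 2: 11000 XOR 10111 = 01111
  pos 3: 11111 XOR 10111 = 01000
  pos 4: 10000 XOR 10111 = 00111
  pos 6: 11110 XOR 10111 = 01001
  pos 7: 10010 XOR 10111 = 00101
  pos 9: 10100 XOR 10111 = 00011
Remainder (last 4 bits) = 1100. This is the CRC / FCS.

1100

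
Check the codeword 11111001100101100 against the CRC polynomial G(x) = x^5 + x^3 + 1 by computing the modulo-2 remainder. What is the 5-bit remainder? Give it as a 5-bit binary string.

00000

Modulo-2 division of 11111001100101100 by 101001:
  pos 0: 111110 XOR 101001 = 010111
  pos 1: 101110 XOR 101001 = 000111
  pos 4: 111110 XOR 101001 = 010111
  pos 5: 101110 XOR 101001 = 000111
  pos 8: 111101 XOR 101001 = 010100
  pos 9: 101001 XOR 101001 = 000000
Remainder = 00000 (zero — the frame passes the CRC check).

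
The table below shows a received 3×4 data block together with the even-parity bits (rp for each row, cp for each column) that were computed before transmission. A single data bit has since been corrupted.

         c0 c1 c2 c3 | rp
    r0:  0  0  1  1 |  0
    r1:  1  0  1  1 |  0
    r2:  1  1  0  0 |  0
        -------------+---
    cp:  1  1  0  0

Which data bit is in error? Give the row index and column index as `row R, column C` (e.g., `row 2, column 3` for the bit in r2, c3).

row 1, column 0

Recompute each row's even parity and compare to rp:
  r0: data parity 0, sent rp 0 → ok
  r1: data parity 1, sent rp 0 → mismatch
  r2: data parity 0, sent rp 0 → ok
Recompute each column's even parity and compare to cp:
  c0: data parity 0, sent cp 1 → mismatch
  c1: data parity 1, sent cp 1 → ok
  c2: data parity 0, sent cp 0 → ok
  c3: data parity 0, sent cp 0 → ok
Exactly one row (r1) and one column (c0) fail → the flipped bit is at their intersection.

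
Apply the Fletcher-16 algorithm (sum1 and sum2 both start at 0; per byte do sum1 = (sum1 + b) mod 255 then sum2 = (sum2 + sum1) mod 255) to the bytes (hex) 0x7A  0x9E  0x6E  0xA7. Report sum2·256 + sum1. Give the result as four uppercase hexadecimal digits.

Running sums (mod 255):
  after byte 0 (0x7A): sum1=122, sum2=122
  after byte 1 (0x9E): sum1=25, sum2=147
  after byte 2 (0x6E): sum1=135, sum2=27
  after byte 3 (0xA7): sum1=47, sum2=74
Checksum = sum2·256 + sum1 = 74·256 + 47 = 18991 = 0x4A2F.

4A2F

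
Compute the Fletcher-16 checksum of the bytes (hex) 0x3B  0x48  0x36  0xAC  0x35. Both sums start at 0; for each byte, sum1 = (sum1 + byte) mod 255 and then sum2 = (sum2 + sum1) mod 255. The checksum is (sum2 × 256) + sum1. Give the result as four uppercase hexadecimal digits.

7A9B

Running sums (mod 255):
  after byte 0 (0x3B): sum1=59, sum2=59
  after byte 1 (0x48): sum1=131, sum2=190
  after byte 2 (0x36): sum1=185, sum2=120
  after byte 3 (0xAC): sum1=102, sum2=222
  after byte 4 (0x35): sum1=155, sum2=122
Checksum = sum2·256 + sum1 = 122·256 + 155 = 31387 = 0x7A9B.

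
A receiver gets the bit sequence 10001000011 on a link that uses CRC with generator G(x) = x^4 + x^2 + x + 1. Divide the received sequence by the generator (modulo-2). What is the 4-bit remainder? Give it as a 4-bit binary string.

Modulo-2 division of 10001000011 by 10111:
  pos 0: 10001 XOR 10111 = 00110
  pos 2: 11000 XOR 10111 = 01111
  pos 3: 11110 XOR 10111 = 01001
  pos 4: 10010 XOR 10111 = 00101
  pos 6: 10111 XOR 10111 = 00000
Remainder = 0000 (zero — the frame passes the CRC check).

0000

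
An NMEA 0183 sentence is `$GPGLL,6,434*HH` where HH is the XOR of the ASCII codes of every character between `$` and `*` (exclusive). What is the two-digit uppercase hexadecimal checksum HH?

XOR the ASCII codes of the payload characters:
  'G' = 0x47 → acc = 0x47
  'P' = 0x50 → acc = 0x17
  'G' = 0x47 → acc = 0x50
  'L' = 0x4C → acc = 0x1C
  'L' = 0x4C → acc = 0x50
  ',' = 0x2C → acc = 0x7C
  '6' = 0x36 → acc = 0x4A
  ',' = 0x2C → acc = 0x66
  '4' = 0x34 → acc = 0x52
  '3' = 0x33 → acc = 0x61
  '4' = 0x34 → acc = 0x55
Checksum = 0x55.

55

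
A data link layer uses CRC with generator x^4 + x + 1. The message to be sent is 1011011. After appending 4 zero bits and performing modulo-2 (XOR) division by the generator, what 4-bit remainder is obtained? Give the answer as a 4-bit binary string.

Append 4 zeros: 10110110000. Divide by 10011 (XOR where the leading bit is 1):
  pos 0: 10110 XOR 10011 = 00101
  pos 2: 10111 XOR 10011 = 00100
  pos 4: 10000 XOR 10011 = 00011
Remainder (last 4 bits) = 1100. This is the CRC / FCS.

1100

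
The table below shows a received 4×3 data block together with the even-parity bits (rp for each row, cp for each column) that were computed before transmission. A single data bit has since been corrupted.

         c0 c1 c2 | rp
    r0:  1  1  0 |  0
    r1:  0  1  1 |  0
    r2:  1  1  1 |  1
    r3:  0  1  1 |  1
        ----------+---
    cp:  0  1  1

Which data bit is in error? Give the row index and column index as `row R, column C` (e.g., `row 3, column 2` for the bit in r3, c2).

Recompute each row's even parity and compare to rp:
  r0: data parity 0, sent rp 0 → ok
  r1: data parity 0, sent rp 0 → ok
  r2: data parity 1, sent rp 1 → ok
  r3: data parity 0, sent rp 1 → mismatch
Recompute each column's even parity and compare to cp:
  c0: data parity 0, sent cp 0 → ok
  c1: data parity 0, sent cp 1 → mismatch
  c2: data parity 1, sent cp 1 → ok
Exactly one row (r3) and one column (c1) fail → the flipped bit is at their intersection.

row 3, column 1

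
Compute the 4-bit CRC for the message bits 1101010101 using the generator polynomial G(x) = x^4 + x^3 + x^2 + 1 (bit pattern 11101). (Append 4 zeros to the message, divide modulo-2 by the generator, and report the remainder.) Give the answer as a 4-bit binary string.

0000

Append 4 zeros: 11010101010000. Divide by 11101 (XOR where the leading bit is 1):
  pos 0: 11010 XOR 11101 = 00111
  pos 2: 11110 XOR 11101 = 00011
  pos 5: 11101 XOR 11101 = 00000
Remainder (last 4 bits) = 0000. This is the CRC / FCS.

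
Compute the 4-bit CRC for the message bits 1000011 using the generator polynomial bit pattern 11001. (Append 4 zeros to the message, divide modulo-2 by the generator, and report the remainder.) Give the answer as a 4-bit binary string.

Append 4 zeros: 10000110000. Divide by 11001 (XOR where the leading bit is 1):
  pos 0: 10000 XOR 11001 = 01001
  pos 1: 10011 XOR 11001 = 01010
  pos 2: 10101 XOR 11001 = 01100
  pos 3: 11000 XOR 11001 = 00001
Remainder (last 4 bits) = 1000. This is the CRC / FCS.

1000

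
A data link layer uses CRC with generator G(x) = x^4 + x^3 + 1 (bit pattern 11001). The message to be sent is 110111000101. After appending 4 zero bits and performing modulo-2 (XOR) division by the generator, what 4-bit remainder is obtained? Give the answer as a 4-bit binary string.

Append 4 zeros: 1101110001010000. Divide by 11001 (XOR where the leading bit is 1):
  pos 0: 11011 XOR 11001 = 00010
  pos 3: 10100 XOR 11001 = 01101
  pos 4: 11010 XOR 11001 = 00011
  pos 7: 11101 XOR 11001 = 00100
  pos 9: 10000 XOR 11001 = 01001
  pos 10: 10010 XOR 11001 = 01011
  pos 11: 10110 XOR 11001 = 01111
Remainder (last 4 bits) = 1111. This is the CRC / FCS.

1111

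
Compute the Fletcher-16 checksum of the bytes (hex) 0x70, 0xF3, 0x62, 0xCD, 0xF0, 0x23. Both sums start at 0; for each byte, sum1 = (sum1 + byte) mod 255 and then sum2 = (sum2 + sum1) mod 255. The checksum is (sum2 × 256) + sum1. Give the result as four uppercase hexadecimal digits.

5EA8

Running sums (mod 255):
  after byte 0 (0x70): sum1=112, sum2=112
  after byte 1 (0xF3): sum1=100, sum2=212
  after byte 2 (0x62): sum1=198, sum2=155
  after byte 3 (0xCD): sum1=148, sum2=48
  after byte 4 (0xF0): sum1=133, sum2=181
  after byte 5 (0x23): sum1=168, sum2=94
Checksum = sum2·256 + sum1 = 94·256 + 168 = 24232 = 0x5EA8.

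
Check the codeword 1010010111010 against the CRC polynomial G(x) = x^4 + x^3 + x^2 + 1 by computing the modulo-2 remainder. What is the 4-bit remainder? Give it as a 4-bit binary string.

Modulo-2 division of 1010010111010 by 11101:
  pos 0: 10100 XOR 11101 = 01001
  pos 1: 10011 XOR 11101 = 01110
  pos 2: 11100 XOR 11101 = 00001
  pos 6: 11110 XOR 11101 = 00011
Remainder = 1110 (nonzero — an error is detected).

1110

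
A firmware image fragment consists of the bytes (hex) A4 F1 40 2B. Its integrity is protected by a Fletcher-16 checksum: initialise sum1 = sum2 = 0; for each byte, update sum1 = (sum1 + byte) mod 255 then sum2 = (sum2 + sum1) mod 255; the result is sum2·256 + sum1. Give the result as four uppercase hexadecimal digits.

1402

Running sums (mod 255):
  after byte 0 (A4): sum1=164, sum2=164
  after byte 1 (F1): sum1=150, sum2=59
  after byte 2 (40): sum1=214, sum2=18
  after byte 3 (2B): sum1=2, sum2=20
Checksum = sum2·256 + sum1 = 20·256 + 2 = 5122 = 0x1402.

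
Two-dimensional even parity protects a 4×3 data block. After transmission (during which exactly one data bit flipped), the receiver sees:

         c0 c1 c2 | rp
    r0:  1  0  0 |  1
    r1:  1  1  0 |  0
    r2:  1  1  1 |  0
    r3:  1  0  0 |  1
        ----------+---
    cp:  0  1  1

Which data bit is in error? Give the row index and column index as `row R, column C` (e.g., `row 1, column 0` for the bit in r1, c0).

Recompute each row's even parity and compare to rp:
  r0: data parity 1, sent rp 1 → ok
  r1: data parity 0, sent rp 0 → ok
  r2: data parity 1, sent rp 0 → mismatch
  r3: data parity 1, sent rp 1 → ok
Recompute each column's even parity and compare to cp:
  c0: data parity 0, sent cp 0 → ok
  c1: data parity 0, sent cp 1 → mismatch
  c2: data parity 1, sent cp 1 → ok
Exactly one row (r2) and one column (c1) fail → the flipped bit is at their intersection.

row 2, column 1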